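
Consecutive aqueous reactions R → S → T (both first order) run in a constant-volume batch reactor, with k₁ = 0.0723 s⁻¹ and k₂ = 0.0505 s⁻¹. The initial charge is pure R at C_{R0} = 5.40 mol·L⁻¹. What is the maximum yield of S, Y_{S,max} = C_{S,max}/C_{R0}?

At the optimum, C_{S,max}/C_{R0} = (k₁/k₂)^[k₂/(k₂−k₁)].
= (0.0723/0.0505)^(0.0505/(0.0505−0.0723)) = (1.432)^(-2.317) = 0.4355.

0.435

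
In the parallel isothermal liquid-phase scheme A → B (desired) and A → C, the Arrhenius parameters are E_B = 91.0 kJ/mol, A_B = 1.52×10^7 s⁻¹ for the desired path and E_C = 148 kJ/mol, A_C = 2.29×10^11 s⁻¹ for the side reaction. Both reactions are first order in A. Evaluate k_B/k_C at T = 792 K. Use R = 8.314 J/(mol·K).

Since both paths have the same order in A, the concentration cancels and S_{B/C} = k_B/k_C = (A_B/A_C)·exp[(E_C−E_B)/(RT)].
(E_C−E_B)/(RT) = (148−91.0)×10³/(8.314×792) = 57000/6585 = 8.656.
k_B/k_C = (1.52×10^7/2.29×10^11)·exp(8.656) = 6.638×10^-5 × 5747 = 0.381.
Since E_B < E_C, lowering the temperature improves selectivity toward B.

0.381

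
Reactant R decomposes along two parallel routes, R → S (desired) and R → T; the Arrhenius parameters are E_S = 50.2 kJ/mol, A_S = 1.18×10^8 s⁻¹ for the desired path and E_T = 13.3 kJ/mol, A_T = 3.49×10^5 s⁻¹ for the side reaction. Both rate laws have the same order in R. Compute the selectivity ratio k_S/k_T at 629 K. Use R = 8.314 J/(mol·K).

k_S/k_T = (A_S/A_T)·exp[−(E_S−E_T)/(RT)] = (A_S/A_T)·exp[(E_T−E_S)/(RT)].
(E_T−E_S)/(RT) = (13.3−50.2)×10³/(8.314×629) = -36900/5230 = -7.056.
k_S/k_T = (1.18×10^8/3.49×10^5)·exp(-7.056) = 338.1 × 8.621×10^-4 = 0.291.

0.291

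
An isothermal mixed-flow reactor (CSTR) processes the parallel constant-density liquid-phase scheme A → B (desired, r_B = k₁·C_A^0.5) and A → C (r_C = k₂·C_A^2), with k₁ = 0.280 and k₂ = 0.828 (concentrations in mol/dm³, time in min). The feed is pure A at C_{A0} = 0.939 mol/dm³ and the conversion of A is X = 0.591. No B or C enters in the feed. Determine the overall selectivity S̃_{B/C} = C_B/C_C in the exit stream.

1.42

Exit C_A = C_{A0}(1−X) = 0.939×0.409 = 0.3841 mol/dm³.
In a CSTR the entire volume is at exit conditions, so r_B = 0.280×0.3841^0.5 = 0.1735 and r_C = 0.828×0.3841^2 = 0.1221.
Overall selectivity = C_B/C_C = r_Bτ/(r_Cτ) = r_B/r_C = 1.42.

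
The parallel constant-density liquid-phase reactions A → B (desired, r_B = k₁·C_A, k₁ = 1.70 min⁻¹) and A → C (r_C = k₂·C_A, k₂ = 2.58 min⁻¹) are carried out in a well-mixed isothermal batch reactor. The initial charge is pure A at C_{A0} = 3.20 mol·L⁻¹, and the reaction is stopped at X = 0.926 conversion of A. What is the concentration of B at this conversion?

1.18 mol·L⁻¹

C_A = C_{A0}(1−X) = 0.2368 mol·L⁻¹.
Both paths are first order in A, so the instantaneous fraction to B is constant: dC_B/d(−C_A) = k₁/(k₁+k₂) = 0.3972.
C_B = 0.3972·(C_{A0}−C_A) = 0.3972×2.963 = 1.18 mol·L⁻¹.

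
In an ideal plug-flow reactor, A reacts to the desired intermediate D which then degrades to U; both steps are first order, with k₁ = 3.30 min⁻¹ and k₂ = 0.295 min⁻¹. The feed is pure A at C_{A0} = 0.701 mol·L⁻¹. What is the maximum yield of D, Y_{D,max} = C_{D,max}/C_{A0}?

0.789

Evaluating C_D at τ_opt = ln(k₂/k₁)/(k₂−k₁) gives C_{D,max}/C_{A0} = (k₁/k₂)^[k₂/(k₂−k₁)].
= (3.30/0.295)^(0.295/(0.295−3.30)) = (11.19)^(-0.09817) = 0.7890.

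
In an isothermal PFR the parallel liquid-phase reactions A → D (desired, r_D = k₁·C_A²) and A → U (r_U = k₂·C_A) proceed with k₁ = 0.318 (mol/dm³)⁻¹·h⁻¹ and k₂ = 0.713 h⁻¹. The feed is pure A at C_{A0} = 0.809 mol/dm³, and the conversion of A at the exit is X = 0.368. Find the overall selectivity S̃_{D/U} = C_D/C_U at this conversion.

0.293

C_A = C_{A0}(1−X) = 0.5113 mol/dm³.
Along a PFR/batch, dC_U/dC_A = −r_U/(r_D+r_U) = −k₂/(k₂+k₁·C_A).
Integrating from C_{A0} to C_A: C_U = (0.713/0.318)·ln[(0.713+0.318·0.809)/(0.713+0.318·0.511)] = 2.242·ln(0.9703/0.8756) = 0.2302 mol/dm³.
Then C_D = (C_{A0}−C_A) − C_U = 0.2977 − 0.2302 = 0.06751 mol/dm³.
S̃_{D/U} = C_D/C_U = 0.06751/0.2302 = 0.293.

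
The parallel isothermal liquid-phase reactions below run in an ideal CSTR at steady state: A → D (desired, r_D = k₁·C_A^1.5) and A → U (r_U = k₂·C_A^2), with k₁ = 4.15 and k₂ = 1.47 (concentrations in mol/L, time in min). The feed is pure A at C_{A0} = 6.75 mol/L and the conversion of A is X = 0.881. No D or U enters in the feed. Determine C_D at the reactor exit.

Exit C_A = C_{A0}(1−X) = 6.75×0.119 = 0.8033 mol/L.
A CSTR operates uniformly at the exit composition, giving r_D = 2.988 and r_U = 0.9485 (each k·C_A^n at C_A = 0.8033).
Fraction of consumed A going to D: r_D/(r_D+r_U) = 0.7590.
C_D = 0.7590·C_{A0}·X = 0.7590×6.75×0.881 = 4.51 mol/L.

4.51 mol/L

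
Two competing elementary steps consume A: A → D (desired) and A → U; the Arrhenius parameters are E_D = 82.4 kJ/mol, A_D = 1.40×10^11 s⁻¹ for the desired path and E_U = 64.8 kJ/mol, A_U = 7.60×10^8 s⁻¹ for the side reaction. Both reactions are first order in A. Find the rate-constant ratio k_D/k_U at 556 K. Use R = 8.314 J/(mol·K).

4.09

Since both paths have the same order in A, the concentration cancels and S_{D/U} = k_D/k_U = (A_D/A_U)·exp[(E_U−E_D)/(RT)].
(E_U−E_D)/(RT) = (64.8−82.4)×10³/(8.314×556) = -17600/4623 = -3.807.
k_D/k_U = (1.40×10^11/7.60×10^8)·exp(-3.807) = 184.2 × 0.02221 = 4.09.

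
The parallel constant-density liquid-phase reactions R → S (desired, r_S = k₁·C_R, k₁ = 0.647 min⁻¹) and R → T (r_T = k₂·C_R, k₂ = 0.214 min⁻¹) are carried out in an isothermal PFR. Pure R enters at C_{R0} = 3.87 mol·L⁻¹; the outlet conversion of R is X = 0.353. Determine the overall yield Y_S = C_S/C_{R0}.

C_R = C_{R0}(1−X) = 2.504 mol·L⁻¹.
Both paths are first order in R, so the instantaneous fraction to S is constant: dC_S/d(−C_R) = k₁/(k₁+k₂) = 0.7515.
C_S = 0.7515·(C_{R0}−C_R) = 0.7515×1.366 = 1.03 mol·L⁻¹.
Y_S = C_S/C_{R0} = 1.027/3.87 = 0.265.

0.265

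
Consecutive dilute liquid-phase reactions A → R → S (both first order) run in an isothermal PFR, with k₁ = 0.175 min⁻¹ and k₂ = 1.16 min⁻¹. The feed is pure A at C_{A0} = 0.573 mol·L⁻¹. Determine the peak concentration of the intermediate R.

0.0618 mol·L⁻¹

For a first-order series the maximum intermediate yield is C_{R,max}/C_{A0} = (k₁/k₂)^[k₂/(k₂−k₁)].
= (0.175/1.16)^(1.16/(1.16−0.175)) = (0.1509)^(1.178) = 0.1078.
C_{R,max} = 0.1078×0.573 = 0.0618 mol·L⁻¹.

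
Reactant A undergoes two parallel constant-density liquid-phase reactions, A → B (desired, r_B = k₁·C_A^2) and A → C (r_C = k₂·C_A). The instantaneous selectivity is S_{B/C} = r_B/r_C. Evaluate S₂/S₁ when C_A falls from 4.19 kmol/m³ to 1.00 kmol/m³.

S_{B/C} = (k₁/k₂)·C_A, so S₂/S₁ = (C_{A,2}/C_{A,1}).
= 1.00/4.19 = 0.239.

0.239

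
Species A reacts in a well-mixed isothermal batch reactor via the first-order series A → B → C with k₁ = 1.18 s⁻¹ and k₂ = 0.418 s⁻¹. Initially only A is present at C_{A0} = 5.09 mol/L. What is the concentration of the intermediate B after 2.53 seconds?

2.34 mol/L

Solving the coupled first-order balances gives C_B(t) = [k₁/(k₂−k₁)]·C_{A0}·(e^(−k₁t) − e^(−k₂t)).
e^(−k₁t) = e^(−1.18×2.53) = e^(−2.985) = 0.05052; e^(−k₂t) = e^(−1.058) = 0.3473.
C_B = 1.18×5.09/(0.418−1.18) × (0.05052−0.3473) = (-7.882)×(-0.2968) = 2.339 mol/L.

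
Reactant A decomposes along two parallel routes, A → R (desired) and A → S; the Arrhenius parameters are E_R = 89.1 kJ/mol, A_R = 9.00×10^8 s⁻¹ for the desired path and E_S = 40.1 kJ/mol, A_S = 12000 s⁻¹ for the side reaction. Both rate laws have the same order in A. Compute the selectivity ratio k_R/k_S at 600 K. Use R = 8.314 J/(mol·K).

4.07

With equal orders, S_{R/S} = k_R/k_S = (A_R/A_S)·exp[(E_S−E_R)/(RT)].
(E_S−E_R)/(RT) = (40.1−89.1)×10³/(8.314×600) = -49000/4988 = -9.823.
k_R/k_S = (9.00×10^8/12000)·exp(-9.823) = 75000 × 5.420×10^-5 = 4.07.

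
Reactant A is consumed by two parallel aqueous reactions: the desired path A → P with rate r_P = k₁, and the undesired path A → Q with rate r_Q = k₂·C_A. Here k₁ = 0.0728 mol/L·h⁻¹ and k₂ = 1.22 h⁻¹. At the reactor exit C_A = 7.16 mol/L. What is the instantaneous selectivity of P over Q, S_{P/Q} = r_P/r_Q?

0.00833

S_{P/Q} = r_P/r_Q = (k₁)/(k₂·C_A) = (k₁/k₂)·C_A⁻¹.
= (0.0728) / (1.22×7.160) = 0.07280/8.735 = 0.00833.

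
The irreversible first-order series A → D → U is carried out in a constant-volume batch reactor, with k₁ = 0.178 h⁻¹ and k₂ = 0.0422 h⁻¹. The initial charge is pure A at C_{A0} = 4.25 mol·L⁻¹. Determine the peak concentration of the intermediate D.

At the optimum, C_{D,max}/C_{A0} = (k₁/k₂)^[k₂/(k₂−k₁)].
= (0.178/0.0422)^(0.0422/(0.0422−0.178)) = (4.218)^(-0.3108) = 0.6394.
C_{D,max} = 0.6394×4.25 = 2.72 mol·L⁻¹.

2.72 mol·L⁻¹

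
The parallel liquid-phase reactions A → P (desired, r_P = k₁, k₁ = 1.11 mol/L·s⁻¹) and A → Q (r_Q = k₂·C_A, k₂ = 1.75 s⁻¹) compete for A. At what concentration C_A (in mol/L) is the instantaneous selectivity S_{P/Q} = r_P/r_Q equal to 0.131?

4.84 mol/L

S_{P/Q} = (k₁/k₂)·C_A⁻¹ ⇒ C_A = (S·k₂/k₁)^(-1).
= (0.131×1.75/1.11)^(-1) = (0.2065)^(-1) = 4.84 mol/L.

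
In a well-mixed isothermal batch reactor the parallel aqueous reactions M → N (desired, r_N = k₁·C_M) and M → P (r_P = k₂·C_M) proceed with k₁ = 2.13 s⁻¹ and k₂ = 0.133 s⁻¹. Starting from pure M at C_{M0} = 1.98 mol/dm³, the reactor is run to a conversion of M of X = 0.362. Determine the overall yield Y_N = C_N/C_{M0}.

0.341

C_M = C_{M0}(1−X) = 1.263 mol/dm³.
Both paths are first order in M, so the instantaneous fraction to N is constant: dC_N/d(−C_M) = k₁/(k₁+k₂) = 0.9412.
C_N = 0.9412·(C_{M0}−C_M) = 0.9412×0.7168 = 0.675 mol/dm³.
Y_N = C_N/C_{M0} = 0.6746/1.98 = 0.341.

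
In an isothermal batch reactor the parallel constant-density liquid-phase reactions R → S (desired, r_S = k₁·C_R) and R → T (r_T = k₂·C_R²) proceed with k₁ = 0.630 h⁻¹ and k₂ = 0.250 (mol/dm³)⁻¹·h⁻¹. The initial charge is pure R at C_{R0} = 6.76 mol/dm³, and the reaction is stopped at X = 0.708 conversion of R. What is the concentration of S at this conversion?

1.83 mol/dm³

C_R = C_{R0}(1−X) = 1.974 mol/dm³.
Along a PFR/batch, dC_S/dC_R = −r_S/(r_S+r_T) = −k₁/(k₁+k₂·C_R).
Integrating from C_{R0} to C_R: C_S = (0.630/0.250)·ln[(0.630+0.250·6.76)/(0.630+0.250·1.97)] = 2.520·ln(2.320/1.123) = 1.827 mol/dm³.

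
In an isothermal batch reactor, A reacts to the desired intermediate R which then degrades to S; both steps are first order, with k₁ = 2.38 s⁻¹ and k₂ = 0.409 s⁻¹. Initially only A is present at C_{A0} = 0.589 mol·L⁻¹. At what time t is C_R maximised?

0.894 s

For first-order series the maximum of C_R occurs at t_opt = ln(k₂/k₁)/(k₂−k₁).
= ln(0.409/2.38)/(0.409−2.38) = ln(0.1718)/-1.971 = -1.761/-1.971 = 0.894 s.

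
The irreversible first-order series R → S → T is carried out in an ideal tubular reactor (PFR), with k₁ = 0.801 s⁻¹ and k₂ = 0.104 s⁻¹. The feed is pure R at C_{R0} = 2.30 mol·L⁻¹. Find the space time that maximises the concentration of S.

2.93 s

For first-order series the maximum of C_S occurs at τ_opt = ln(k₂/k₁)/(k₂−k₁).
= ln(0.104/0.801)/(0.104−0.801) = ln(0.1298)/-0.6970 = -2.041/-0.6970 = 2.93 s.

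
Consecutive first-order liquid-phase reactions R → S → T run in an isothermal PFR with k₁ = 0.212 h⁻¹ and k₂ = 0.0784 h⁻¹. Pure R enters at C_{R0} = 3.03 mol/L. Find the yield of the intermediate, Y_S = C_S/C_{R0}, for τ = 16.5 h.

The intermediate concentration in a first-order A→B→C sequence is C_S = k₁C_{R0}(e^(−k₁τ) − e^(−k₂τ))/(k₂−k₁).
e^(−k₁τ) = e^(−0.212×16.5) = e^(−3.498) = 0.03026; e^(−k₂τ) = e^(−1.294) = 0.2743.
C_S = 0.212×3.03/(0.0784−0.212) × (0.03026−0.2743) = (-4.808)×(-0.2440) = 1.173 mol/L.
Y_S = C_S/C_{R0} = 1.173/3.03 = 0.387.

0.387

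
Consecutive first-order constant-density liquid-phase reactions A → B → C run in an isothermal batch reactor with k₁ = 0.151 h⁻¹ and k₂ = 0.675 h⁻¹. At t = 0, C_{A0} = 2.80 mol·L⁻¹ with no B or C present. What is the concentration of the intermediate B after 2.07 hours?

0.391 mol·L⁻¹

The intermediate concentration in a first-order A→B→C sequence is C_B = k₁C_{A0}(e^(−k₁t) − e^(−k₂t))/(k₂−k₁).
e^(−k₁t) = e^(−0.151×2.07) = e^(−0.3126) = 0.7316; e^(−k₂t) = e^(−1.397) = 0.2473.
C_B = 0.151×2.80/(0.675−0.151) × (0.7316−0.2473) = 0.8069×0.4843 = 0.3908 mol·L⁻¹.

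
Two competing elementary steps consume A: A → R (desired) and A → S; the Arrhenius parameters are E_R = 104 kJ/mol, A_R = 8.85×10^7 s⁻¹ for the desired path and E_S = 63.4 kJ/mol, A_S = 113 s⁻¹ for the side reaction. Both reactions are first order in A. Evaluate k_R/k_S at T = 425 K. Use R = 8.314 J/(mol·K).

With equal orders, S_{R/S} = k_R/k_S = (A_R/A_S)·exp[(E_S−E_R)/(RT)].
(E_S−E_R)/(RT) = (63.4−104)×10³/(8.314×425) = -40600/3533 = -11.49.
k_R/k_S = (8.85×10^7/113)·exp(-11.49) = 7.832×10^5 × 1.023×10^-5 = 8.01.

8.01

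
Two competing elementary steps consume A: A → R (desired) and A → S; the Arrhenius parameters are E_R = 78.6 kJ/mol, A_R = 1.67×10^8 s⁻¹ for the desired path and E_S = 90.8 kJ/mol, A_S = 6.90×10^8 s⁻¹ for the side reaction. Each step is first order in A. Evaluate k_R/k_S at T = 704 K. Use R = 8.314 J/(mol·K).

With equal orders, S_{R/S} = k_R/k_S = (A_R/A_S)·exp[(E_S−E_R)/(RT)].
(E_S−E_R)/(RT) = (90.8−78.6)×10³/(8.314×704) = 12200/5853 = 2.084.
k_R/k_S = (1.67×10^8/6.90×10^8)·exp(2.084) = 0.2420 × 8.040 = 1.95.

1.95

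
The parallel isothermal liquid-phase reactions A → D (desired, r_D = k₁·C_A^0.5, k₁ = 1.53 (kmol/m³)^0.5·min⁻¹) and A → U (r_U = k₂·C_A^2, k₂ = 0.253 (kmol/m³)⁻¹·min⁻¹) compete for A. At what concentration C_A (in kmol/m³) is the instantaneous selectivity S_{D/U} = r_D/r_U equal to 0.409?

6.02 kmol/m³

S_{D/U} = (k₁/k₂)·C_A^-1.5 ⇒ C_A = (S·k₂/k₁)^(1/(-1.5)).
= (0.409×0.253/1.53)^(-0.6667) = (0.06763)^(-0.6667) = 6.02 kmol/m³.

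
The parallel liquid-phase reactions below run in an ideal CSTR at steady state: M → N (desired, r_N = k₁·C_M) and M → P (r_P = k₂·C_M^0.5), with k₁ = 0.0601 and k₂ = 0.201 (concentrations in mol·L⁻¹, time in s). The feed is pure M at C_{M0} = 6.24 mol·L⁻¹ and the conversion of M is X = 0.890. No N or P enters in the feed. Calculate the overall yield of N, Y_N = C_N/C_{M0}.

Exit C_M = C_{M0}(1−X) = 6.24×0.110 = 0.6864 mol·L⁻¹.
Rates in a CSTR are evaluated at the outlet concentration: r_N = 0.0601×0.6864 = 0.04125, r_P = 0.201×0.6864^0.5 = 0.1665.
Fraction of consumed M going to N: r_N/(r_N+r_P) = 0.1985.
C_N = 0.1985·C_{M0}·X = 0.1985×6.24×0.890 = 1.10 mol·L⁻¹; Y_N = C_N/C_{M0} = 0.177.

0.177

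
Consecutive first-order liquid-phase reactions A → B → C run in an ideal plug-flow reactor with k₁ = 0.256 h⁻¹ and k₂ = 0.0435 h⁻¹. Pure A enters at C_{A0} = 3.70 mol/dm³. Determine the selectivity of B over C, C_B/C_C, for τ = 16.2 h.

The intermediate concentration in a first-order A→B→C sequence is C_B = k₁C_{A0}(e^(−k₁τ) − e^(−k₂τ))/(k₂−k₁).
e^(−k₁τ) = e^(−0.256×16.2) = e^(−4.147) = 0.01581; e^(−k₂τ) = e^(−0.7047) = 0.4943.
C_B = 0.256×3.70/(0.0435−0.256) × (0.01581−0.4943) = (-4.457)×(-0.4784) = 2.133 mol/dm³.
C_A = C_{A0}e^(−k₁τ) = 0.05849 mol/dm³, so C_C = C_{A0}−C_A−C_B = 1.509 mol/dm³; C_B/C_C = 1.41.

1.41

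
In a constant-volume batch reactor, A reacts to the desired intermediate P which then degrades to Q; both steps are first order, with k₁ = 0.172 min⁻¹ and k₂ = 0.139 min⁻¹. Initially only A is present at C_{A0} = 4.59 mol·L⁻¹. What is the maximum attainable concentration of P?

1.87 mol·L⁻¹

Evaluating C_P at t_opt = ln(k₂/k₁)/(k₂−k₁) gives C_{P,max}/C_{A0} = (k₁/k₂)^[k₂/(k₂−k₁)].
= (0.172/0.139)^(0.139/(0.139−0.172)) = (1.237)^(-4.212) = 0.4077.
C_{P,max} = 0.4077×4.59 = 1.87 mol·L⁻¹.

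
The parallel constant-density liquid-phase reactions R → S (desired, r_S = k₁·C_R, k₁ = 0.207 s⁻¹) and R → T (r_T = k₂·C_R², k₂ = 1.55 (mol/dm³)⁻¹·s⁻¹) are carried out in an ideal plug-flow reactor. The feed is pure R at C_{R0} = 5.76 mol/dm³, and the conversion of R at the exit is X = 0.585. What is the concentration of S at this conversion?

0.113 mol/dm³

C_R = C_{R0}(1−X) = 2.390 mol/dm³.
Along a PFR/batch, dC_S/dC_R = −r_S/(r_S+r_T) = −k₁/(k₁+k₂·C_R).
Integrating from C_{R0} to C_R: C_S = (0.207/1.55)·ln[(0.207+1.55·5.76)/(0.207+1.55·2.39)] = 0.1335·ln(9.135/3.912) = 0.1133 mol/dm³.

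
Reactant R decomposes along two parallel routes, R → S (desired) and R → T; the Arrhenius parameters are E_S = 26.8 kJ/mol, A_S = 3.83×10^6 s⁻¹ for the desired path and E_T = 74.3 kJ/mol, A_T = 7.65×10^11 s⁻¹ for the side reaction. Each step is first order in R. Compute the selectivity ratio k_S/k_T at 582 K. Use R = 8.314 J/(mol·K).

With equal orders, S_{S/T} = k_S/k_T = (A_S/A_T)·exp[(E_T−E_S)/(RT)].
(E_T−E_S)/(RT) = (74.3−26.8)×10³/(8.314×582) = 47500/4839 = 9.817.
k_S/k_T = (3.83×10^6/7.65×10^11)·exp(9.817) = 5.007×10^-6 × 18335 = 0.0918.

0.0918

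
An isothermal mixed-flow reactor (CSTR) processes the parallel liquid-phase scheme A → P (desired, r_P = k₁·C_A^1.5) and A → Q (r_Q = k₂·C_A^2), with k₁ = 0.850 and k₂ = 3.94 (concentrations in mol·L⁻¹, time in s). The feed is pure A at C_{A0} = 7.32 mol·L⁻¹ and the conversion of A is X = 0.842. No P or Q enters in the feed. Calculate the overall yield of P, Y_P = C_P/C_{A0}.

0.141

Exit C_A = C_{A0}(1−X) = 7.32×0.158 = 1.157 mol·L⁻¹.
A CSTR operates uniformly at the exit composition, giving r_P = 1.057 and r_Q = 5.270 (each k·C_A^n at C_A = 1.157).
Fraction of consumed A going to P: r_P/(r_P+r_Q) = 0.1671.
C_P = 0.1671·C_{A0}·X = 0.1671×7.32×0.842 = 1.03 mol·L⁻¹; Y_P = C_P/C_{A0} = 0.141.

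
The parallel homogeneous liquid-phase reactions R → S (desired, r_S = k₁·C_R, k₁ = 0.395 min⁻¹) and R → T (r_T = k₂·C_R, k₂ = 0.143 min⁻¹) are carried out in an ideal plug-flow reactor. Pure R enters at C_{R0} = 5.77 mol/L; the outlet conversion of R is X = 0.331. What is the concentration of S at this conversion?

C_R = C_{R0}(1−X) = 3.860 mol/L.
Both paths are first order in R, so the instantaneous fraction to S is constant: dC_S/d(−C_R) = k₁/(k₁+k₂) = 0.7342.
C_S = 0.7342·(C_{R0}−C_R) = 0.7342×1.910 = 1.40 mol/L.

1.40 mol/L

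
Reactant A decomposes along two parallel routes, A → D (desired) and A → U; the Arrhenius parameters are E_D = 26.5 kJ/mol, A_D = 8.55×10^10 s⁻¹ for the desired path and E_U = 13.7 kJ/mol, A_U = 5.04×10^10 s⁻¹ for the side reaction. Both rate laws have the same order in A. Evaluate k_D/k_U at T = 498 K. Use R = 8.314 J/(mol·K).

k_D/k_U = (A_D/A_U)·exp[−(E_D−E_U)/(RT)] = (A_D/A_U)·exp[(E_U−E_D)/(RT)].
(E_U−E_D)/(RT) = (13.7−26.5)×10³/(8.314×498) = -12800/4140 = -3.092.
k_D/k_U = (8.55×10^10/5.04×10^10)·exp(-3.092) = 1.696 × 0.04543 = 0.0771.

0.0771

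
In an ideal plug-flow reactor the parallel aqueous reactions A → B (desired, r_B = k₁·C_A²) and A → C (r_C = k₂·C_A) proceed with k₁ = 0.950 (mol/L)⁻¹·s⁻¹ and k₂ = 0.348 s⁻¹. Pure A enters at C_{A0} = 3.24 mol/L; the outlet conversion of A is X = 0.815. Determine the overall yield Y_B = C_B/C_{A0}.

C_A = C_{A0}(1−X) = 0.5994 mol/L.
Along a PFR/batch, dC_C/dC_A = −r_C/(r_B+r_C) = −k₂/(k₂+k₁·C_A).
Integrating from C_{A0} to C_A: C_C = (0.348/0.950)·ln[(0.348+0.950·3.24)/(0.348+0.950·0.599)] = 0.3663·ln(3.426/0.9174) = 0.4826 mol/L.
Then C_B = (C_{A0}−C_A) − C_C = 2.641 − 0.4826 = 2.158 mol/L.
Y_B = C_B/C_{A0} = 2.158/3.24 = 0.666.

0.666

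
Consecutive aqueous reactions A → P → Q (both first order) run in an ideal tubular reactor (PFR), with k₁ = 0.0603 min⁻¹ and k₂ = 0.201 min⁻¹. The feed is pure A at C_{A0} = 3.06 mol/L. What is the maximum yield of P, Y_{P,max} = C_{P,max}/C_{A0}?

At the optimum, C_{P,max}/C_{A0} = (k₁/k₂)^[k₂/(k₂−k₁)].
= (0.0603/0.201)^(0.201/(0.201−0.0603)) = (0.3000)^(1.429) = 0.1791.

0.179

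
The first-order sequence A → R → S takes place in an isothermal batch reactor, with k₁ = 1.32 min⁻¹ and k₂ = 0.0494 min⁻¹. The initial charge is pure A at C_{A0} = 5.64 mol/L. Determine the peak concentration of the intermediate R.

4.96 mol/L

At the optimum, C_{R,max}/C_{A0} = (k₁/k₂)^[k₂/(k₂−k₁)].
= (1.32/0.0494)^(0.0494/(0.0494−1.32)) = (26.72)^(-0.03888) = 0.8801.
C_{R,max} = 0.8801×5.64 = 4.96 mol/L.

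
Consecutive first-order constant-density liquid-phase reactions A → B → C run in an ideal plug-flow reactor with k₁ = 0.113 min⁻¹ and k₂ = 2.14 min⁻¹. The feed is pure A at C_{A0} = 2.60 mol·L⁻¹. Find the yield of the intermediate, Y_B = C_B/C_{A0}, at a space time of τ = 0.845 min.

Solving the coupled first-order balances gives C_B(τ) = [k₁/(k₂−k₁)]·C_{A0}·(e^(−k₁τ) − e^(−k₂τ)).
e^(−k₁τ) = e^(−0.113×0.845) = e^(−0.09549) = 0.9089; e^(−k₂τ) = e^(−1.808) = 0.1639.
C_B = 0.113×2.60/(2.14−0.113) × (0.9089−0.1639) = 0.1449×0.7450 = 0.1080 mol·L⁻¹.
Y_B = C_B/C_{A0} = 0.1080/2.60 = 0.0415.

0.0415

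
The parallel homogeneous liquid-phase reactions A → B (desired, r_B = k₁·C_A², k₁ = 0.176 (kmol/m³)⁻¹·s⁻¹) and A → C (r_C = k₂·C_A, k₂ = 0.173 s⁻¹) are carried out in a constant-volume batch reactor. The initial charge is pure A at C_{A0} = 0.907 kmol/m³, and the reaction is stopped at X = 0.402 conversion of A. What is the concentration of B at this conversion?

C_A = C_{A0}(1−X) = 0.5424 kmol/m³.
Along a PFR/batch, dC_C/dC_A = −r_C/(r_B+r_C) = −k₂/(k₂+k₁·C_A).
Integrating from C_{A0} to C_A: C_C = (0.173/0.176)·ln[(0.173+0.176·0.907)/(0.173+0.176·0.542)] = 0.9830·ln(0.3326/0.2685) = 0.2107 kmol/m³.
Then C_B = (C_{A0}−C_A) − C_C = 0.3646 − 0.2107 = 0.1539 kmol/m³.

0.154 kmol/m³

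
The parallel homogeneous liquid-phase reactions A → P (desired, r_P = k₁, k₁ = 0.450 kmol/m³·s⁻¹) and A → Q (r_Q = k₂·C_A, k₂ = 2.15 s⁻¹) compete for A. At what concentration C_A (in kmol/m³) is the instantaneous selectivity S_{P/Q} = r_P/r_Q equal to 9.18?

S_{P/Q} = (k₁/k₂)·C_A⁻¹ ⇒ C_A = (S·k₂/k₁)^(-1).
= (9.18×2.15/0.450)^(-1) = (43.86)^(-1) = 0.0228 kmol/m³.

0.0228 kmol/m³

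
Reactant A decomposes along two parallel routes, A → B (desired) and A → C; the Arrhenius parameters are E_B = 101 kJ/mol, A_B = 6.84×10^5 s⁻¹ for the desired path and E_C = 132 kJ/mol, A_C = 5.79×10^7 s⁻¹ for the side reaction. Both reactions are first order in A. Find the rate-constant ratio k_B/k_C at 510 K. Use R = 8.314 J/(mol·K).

17.7

k_B/k_C = (A_B/A_C)·exp[−(E_B−E_C)/(RT)] = (A_B/A_C)·exp[(E_C−E_B)/(RT)].
(E_C−E_B)/(RT) = (132−101)×10³/(8.314×510) = 31000/4240 = 7.311.
k_B/k_C = (6.84×10^5/5.79×10^7)·exp(7.311) = 0.01181 × 1497 = 17.7.
Since E_B < E_C, lowering the temperature improves selectivity toward B.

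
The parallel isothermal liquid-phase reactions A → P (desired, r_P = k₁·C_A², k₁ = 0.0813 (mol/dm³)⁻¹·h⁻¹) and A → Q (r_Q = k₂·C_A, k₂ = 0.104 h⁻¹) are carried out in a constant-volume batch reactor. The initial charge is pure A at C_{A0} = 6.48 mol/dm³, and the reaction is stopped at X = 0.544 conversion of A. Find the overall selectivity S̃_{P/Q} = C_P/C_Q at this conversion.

C_A = C_{A0}(1−X) = 2.955 mol/dm³.
Along a PFR/batch, dC_Q/dC_A = −r_Q/(r_P+r_Q) = −k₂/(k₂+k₁·C_A).
Integrating from C_{A0} to C_A: C_Q = (0.104/0.0813)·ln[(0.104+0.0813·6.48)/(0.104+0.0813·2.95)] = 1.279·ln(0.6308/0.3442) = 0.7748 mol/dm³.
Then C_P = (C_{A0}−C_A) − C_Q = 3.525 − 0.7748 = 2.750 mol/dm³.
S̃_{P/Q} = C_P/C_Q = 2.750/0.7748 = 3.55.

3.55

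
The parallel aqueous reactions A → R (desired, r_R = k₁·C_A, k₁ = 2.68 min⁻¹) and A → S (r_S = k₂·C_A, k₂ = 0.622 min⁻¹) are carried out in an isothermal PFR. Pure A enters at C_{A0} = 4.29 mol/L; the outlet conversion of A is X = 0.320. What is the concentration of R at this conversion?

1.11 mol/L

C_A = C_{A0}(1−X) = 2.917 mol/L.
Both paths are first order in A, so the instantaneous fraction to R is constant: dC_R/d(−C_A) = k₁/(k₁+k₂) = 0.8116.
C_R = 0.8116·(C_{A0}−C_A) = 0.8116×1.373 = 1.11 mol/L.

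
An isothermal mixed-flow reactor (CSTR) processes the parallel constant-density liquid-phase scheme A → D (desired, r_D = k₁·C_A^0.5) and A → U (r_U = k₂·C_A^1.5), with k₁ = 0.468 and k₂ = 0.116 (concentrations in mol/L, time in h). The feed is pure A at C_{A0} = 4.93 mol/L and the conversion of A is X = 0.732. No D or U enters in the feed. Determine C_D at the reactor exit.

2.72 mol/L

Exit C_A = C_{A0}(1−X) = 4.93×0.268 = 1.321 mol/L.
In a CSTR the entire volume is at exit conditions, so r_D = 0.468×1.321^0.5 = 0.5379 and r_U = 0.116×1.321^1.5 = 0.1762.
Fraction of consumed A going to D: r_D/(r_D+r_U) = 0.7533.
C_D = 0.7533·C_{A0}·X = 0.7533×4.93×0.732 = 2.72 mol/L.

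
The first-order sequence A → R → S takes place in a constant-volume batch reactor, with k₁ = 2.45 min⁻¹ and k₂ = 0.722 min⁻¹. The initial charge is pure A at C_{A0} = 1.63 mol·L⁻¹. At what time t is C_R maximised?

0.707 min

Setting dC_R/dt = 0 gives t_opt = ln(k₂/k₁)/(k₂−k₁).
= ln(0.722/2.45)/(0.722−2.45) = ln(0.2947)/-1.728 = -1.222/-1.728 = 0.707 min.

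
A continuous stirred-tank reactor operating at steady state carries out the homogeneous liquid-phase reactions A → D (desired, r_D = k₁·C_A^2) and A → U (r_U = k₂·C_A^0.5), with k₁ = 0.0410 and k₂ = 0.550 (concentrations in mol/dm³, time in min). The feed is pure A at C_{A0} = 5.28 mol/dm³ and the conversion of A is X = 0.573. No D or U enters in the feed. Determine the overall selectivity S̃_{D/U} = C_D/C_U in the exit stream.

Exit C_A = C_{A0}(1−X) = 5.28×0.427 = 2.255 mol/dm³.
A CSTR operates uniformly at the exit composition, giving r_D = 0.2084 and r_U = 0.8258 (each k·C_A^n at C_A = 2.255).
Overall selectivity = C_D/C_U = r_Dτ/(r_Uτ) = r_D/r_U = 0.252.

0.252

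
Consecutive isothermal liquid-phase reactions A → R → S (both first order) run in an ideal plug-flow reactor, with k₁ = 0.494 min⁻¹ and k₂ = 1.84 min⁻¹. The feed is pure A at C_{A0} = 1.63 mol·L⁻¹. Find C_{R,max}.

Evaluating C_R at τ_opt = ln(k₂/k₁)/(k₂−k₁) gives C_{R,max}/C_{A0} = (k₁/k₂)^[k₂/(k₂−k₁)].
= (0.494/1.84)^(1.84/(1.84−0.494)) = (0.2685)^(1.367) = 0.1657.
C_{R,max} = 0.1657×1.63 = 0.270 mol·L⁻¹.

0.270 mol·L⁻¹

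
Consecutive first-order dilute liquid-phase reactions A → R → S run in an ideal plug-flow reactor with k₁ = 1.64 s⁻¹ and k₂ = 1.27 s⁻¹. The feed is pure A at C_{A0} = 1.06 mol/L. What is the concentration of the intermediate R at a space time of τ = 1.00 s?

Solving the coupled first-order balances gives C_R(τ) = [k₁/(k₂−k₁)]·C_{A0}·(e^(−k₁τ) − e^(−k₂τ)).
e^(−k₁τ) = e^(−1.64×1.00) = e^(−1.640) = 0.1940; e^(−k₂τ) = e^(−1.270) = 0.2808.
C_R = 1.64×1.06/(1.27−1.64) × (0.1940−0.2808) = (-4.698)×(-0.08685) = 0.4081 mol/L.

0.408 mol/L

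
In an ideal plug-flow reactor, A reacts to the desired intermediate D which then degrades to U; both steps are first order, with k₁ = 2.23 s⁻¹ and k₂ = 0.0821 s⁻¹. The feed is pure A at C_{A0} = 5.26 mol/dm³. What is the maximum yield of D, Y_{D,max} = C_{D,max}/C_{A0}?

Evaluating C_D at τ_opt = ln(k₂/k₁)/(k₂−k₁) gives C_{D,max}/C_{A0} = (k₁/k₂)^[k₂/(k₂−k₁)].
= (2.23/0.0821)^(0.0821/(0.0821−2.23)) = (27.16)^(-0.03822) = 0.8814.

0.881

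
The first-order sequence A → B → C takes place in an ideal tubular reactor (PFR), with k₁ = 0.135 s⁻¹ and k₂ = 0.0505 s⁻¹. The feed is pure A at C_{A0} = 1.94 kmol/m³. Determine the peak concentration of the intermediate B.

At the optimum, C_{B,max}/C_{A0} = (k₁/k₂)^[k₂/(k₂−k₁)].
= (0.135/0.0505)^(0.0505/(0.0505−0.135)) = (2.673)^(-0.5976) = 0.5556.
C_{B,max} = 0.5556×1.94 = 1.08 kmol/m³.

1.08 kmol/m³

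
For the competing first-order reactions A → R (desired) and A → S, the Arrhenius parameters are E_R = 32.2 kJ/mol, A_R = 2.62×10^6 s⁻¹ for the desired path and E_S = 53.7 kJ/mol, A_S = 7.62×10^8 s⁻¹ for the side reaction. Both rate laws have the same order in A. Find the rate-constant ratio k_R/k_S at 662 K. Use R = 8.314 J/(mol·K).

0.171

Since both paths have the same order in A, the concentration cancels and S_{R/S} = k_R/k_S = (A_R/A_S)·exp[(E_S−E_R)/(RT)].
(E_S−E_R)/(RT) = (53.7−32.2)×10³/(8.314×662) = 21500/5504 = 3.906.
k_R/k_S = (2.62×10^6/7.62×10^8)·exp(3.906) = 0.003438 × 49.72 = 0.171.
Since E_R < E_S, lowering the temperature improves selectivity toward R.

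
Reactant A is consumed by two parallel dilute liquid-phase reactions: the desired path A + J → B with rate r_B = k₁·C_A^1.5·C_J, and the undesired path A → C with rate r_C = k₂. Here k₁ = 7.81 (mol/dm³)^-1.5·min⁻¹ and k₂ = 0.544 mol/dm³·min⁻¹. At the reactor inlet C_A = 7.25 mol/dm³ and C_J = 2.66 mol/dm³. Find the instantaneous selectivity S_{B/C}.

S_{B/C} = r_B/r_C = (k₁·C_A^1.5·C_J)/(k₂) = (k₁/k₂)·C_A^1.5·C_J.
= (7.81×7.250^1.5×2.660) / (0.544) = 405.5/0.5440 = 745.
Since the desired path is higher order in A, keeping C_A high (PFR or concentrated feed) favours B.

745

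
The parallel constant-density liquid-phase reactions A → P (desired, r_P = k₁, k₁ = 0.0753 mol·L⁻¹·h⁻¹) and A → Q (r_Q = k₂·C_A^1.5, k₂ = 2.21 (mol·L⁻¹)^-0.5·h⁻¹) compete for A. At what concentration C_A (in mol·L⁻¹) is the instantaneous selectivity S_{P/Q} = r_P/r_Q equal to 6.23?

0.0310 mol·L⁻¹

S_{P/Q} = (k₁/k₂)·C_A^-1.5 ⇒ C_A = (S·k₂/k₁)^(1/(-1.5)).
= (6.23×2.21/0.0753)^(-0.6667) = (182.8)^(-0.6667) = 0.0310 mol·L⁻¹.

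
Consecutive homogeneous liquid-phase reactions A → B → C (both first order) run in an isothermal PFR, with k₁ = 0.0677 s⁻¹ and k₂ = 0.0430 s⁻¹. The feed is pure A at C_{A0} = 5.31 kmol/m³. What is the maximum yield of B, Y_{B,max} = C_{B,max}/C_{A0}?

0.454

At the optimum, C_{B,max}/C_{A0} = (k₁/k₂)^[k₂/(k₂−k₁)].
= (0.0677/0.0430)^(0.0430/(0.0430−0.0677)) = (1.574)^(-1.741) = 0.4538.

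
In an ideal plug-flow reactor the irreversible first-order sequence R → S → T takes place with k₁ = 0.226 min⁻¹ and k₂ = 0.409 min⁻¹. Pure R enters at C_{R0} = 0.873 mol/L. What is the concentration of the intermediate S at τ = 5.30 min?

0.202 mol/L

For first-order series with pure R initially, C_S(τ) = k₁C_{R0}/(k₂−k₁)·(e^(−k₁τ) − e^(−k₂τ)).
e^(−k₁τ) = e^(−0.226×5.30) = e^(−1.198) = 0.3019; e^(−k₂τ) = e^(−2.168) = 0.1144.
C_S = 0.226×0.873/(0.409−0.226) × (0.3019−0.1144) = 1.078×0.1874 = 0.2021 mol/L.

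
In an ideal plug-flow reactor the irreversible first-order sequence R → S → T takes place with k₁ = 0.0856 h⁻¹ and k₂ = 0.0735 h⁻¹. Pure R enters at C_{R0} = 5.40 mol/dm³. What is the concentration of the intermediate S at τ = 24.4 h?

The intermediate concentration in a first-order A→B→C sequence is C_S = k₁C_{R0}(e^(−k₁τ) − e^(−k₂τ))/(k₂−k₁).
e^(−k₁τ) = e^(−0.0856×24.4) = e^(−2.089) = 0.1239; e^(−k₂τ) = e^(−1.793) = 0.1664.
C_S = 0.0856×5.40/(0.0735−0.0856) × (0.1239−0.1664) = (-38.20)×(-0.04254) = 1.625 mol/dm³.

1.63 mol/dm³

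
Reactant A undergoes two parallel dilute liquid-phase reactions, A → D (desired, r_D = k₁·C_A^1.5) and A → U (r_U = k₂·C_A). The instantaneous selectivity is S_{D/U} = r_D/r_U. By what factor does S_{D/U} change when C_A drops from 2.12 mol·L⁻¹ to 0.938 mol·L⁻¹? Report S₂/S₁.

0.665

S_{D/U} = (k₁/k₂)·C_A^0.5, so S₂/S₁ = (C_{A,2}/C_{A,1})^0.5.
= (0.938/2.12)^0.5 = (0.4425)^0.5 = 0.665.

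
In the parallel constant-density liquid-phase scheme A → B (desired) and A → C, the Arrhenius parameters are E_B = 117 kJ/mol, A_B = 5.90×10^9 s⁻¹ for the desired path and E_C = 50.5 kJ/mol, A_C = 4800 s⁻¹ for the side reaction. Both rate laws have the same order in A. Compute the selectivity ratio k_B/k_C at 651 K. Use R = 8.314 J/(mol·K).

With equal orders, S_{B/C} = k_B/k_C = (A_B/A_C)·exp[(E_C−E_B)/(RT)].
(E_C−E_B)/(RT) = (50.5−117)×10³/(8.314×651) = -66500/5412 = -12.29.
k_B/k_C = (5.90×10^9/4800)·exp(-12.29) = 1.229×10^6 × 4.613×10^-6 = 5.67.

5.67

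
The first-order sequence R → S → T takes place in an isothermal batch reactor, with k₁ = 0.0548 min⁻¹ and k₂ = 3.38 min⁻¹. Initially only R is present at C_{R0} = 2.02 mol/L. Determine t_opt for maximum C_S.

1.24 min

The intermediate peaks when r₁ = r₂, i.e. k₁e^(−k₁t) = k₂e^(−k₂t), giving t_opt = ln(k₂/k₁)/(k₂−k₁).
= ln(3.38/0.0548)/(3.38−0.0548) = ln(61.68)/3.325 = 4.122/3.325 = 1.24 min.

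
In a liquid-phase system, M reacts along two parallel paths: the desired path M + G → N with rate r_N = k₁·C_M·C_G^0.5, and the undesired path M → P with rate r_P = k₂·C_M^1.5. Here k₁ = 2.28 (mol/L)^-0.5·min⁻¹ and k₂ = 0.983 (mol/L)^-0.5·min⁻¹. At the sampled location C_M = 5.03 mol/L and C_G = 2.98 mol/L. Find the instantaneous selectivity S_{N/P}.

S_{N/P} = r_N/r_P = (k₁·C_M·C_G^0.5)/(k₂·C_M^1.5) = (k₁/k₂)·C_M^-0.5·C_G^0.5.
= (2.28×5.030×2.980^0.5) / (0.983×5.030^1.5) = 19.80/11.09 = 1.79.

1.79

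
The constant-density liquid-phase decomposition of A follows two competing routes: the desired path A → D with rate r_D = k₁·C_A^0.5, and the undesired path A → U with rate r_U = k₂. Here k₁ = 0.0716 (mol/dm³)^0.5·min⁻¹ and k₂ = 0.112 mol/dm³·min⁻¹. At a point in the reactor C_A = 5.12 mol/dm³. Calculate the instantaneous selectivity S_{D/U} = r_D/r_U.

1.45

S_{D/U} = r_D/r_U = (k₁·C_A^0.5)/(k₂) = (k₁/k₂)·C_A^0.5.
= (0.0716×5.120^0.5) / (0.112) = 0.1620/0.1120 = 1.45.
Since the desired path is higher order in A, keeping C_A high (PFR or concentrated feed) favours D.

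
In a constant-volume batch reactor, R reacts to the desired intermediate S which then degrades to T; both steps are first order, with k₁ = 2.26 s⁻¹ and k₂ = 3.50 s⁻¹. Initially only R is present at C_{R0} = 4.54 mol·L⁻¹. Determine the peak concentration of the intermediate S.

1.32 mol·L⁻¹

At the optimum, C_{S,max}/C_{R0} = (k₁/k₂)^[k₂/(k₂−k₁)].
= (2.26/3.50)^(3.50/(3.50−2.26)) = (0.6457)^(2.823) = 0.2910.
C_{S,max} = 0.2910×4.54 = 1.32 mol·L⁻¹.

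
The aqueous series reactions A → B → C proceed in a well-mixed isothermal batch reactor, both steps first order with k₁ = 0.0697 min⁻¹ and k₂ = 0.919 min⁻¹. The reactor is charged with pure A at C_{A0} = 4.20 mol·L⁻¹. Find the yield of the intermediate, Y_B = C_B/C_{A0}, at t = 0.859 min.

0.0400

The intermediate concentration in a first-order A→B→C sequence is C_B = k₁C_{A0}(e^(−k₁t) − e^(−k₂t))/(k₂−k₁).
e^(−k₁t) = e^(−0.0697×0.859) = e^(−0.05987) = 0.9419; e^(−k₂t) = e^(−0.7894) = 0.4541.
C_B = 0.0697×4.20/(0.919−0.0697) × (0.9419−0.4541) = 0.3447×0.4878 = 0.1681 mol·L⁻¹.
Y_B = C_B/C_{A0} = 0.1681/4.20 = 0.0400.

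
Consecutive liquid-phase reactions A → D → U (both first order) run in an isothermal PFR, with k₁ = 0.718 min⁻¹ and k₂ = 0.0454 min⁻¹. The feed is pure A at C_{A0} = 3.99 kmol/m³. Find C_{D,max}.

3.31 kmol/m³

For a first-order series the maximum intermediate yield is C_{D,max}/C_{A0} = (k₁/k₂)^[k₂/(k₂−k₁)].
= (0.718/0.0454)^(0.0454/(0.0454−0.718)) = (15.81)^(-0.06750) = 0.8300.
C_{D,max} = 0.8300×3.99 = 3.31 kmol/m³.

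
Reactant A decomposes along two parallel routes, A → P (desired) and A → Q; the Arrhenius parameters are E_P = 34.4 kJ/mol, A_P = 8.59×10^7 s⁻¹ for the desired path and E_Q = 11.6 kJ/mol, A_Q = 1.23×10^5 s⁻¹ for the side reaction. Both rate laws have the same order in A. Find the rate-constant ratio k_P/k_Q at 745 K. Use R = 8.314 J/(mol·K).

Since both paths have the same order in A, the concentration cancels and S_{P/Q} = k_P/k_Q = (A_P/A_Q)·exp[(E_Q−E_P)/(RT)].
(E_Q−E_P)/(RT) = (11.6−34.4)×10³/(8.314×745) = -22800/6194 = -3.681.
k_P/k_Q = (8.59×10^7/1.23×10^5)·exp(-3.681) = 698.4 × 0.02520 = 17.6.

17.6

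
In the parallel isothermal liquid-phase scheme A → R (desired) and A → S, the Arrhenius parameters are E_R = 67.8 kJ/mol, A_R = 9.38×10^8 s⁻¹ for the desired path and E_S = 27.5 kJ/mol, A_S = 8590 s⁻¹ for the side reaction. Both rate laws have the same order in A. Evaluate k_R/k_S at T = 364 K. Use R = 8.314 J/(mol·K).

With equal orders, S_{R/S} = k_R/k_S = (A_R/A_S)·exp[(E_S−E_R)/(RT)].
(E_S−E_R)/(RT) = (27.5−67.8)×10³/(8.314×364) = -40300/3026 = -13.32.
k_R/k_S = (9.38×10^8/8590)·exp(-13.32) = 1.092×10^5 × 1.647×10^-6 = 0.180.
Since E_R > E_S, raising the temperature improves selectivity toward R.

0.180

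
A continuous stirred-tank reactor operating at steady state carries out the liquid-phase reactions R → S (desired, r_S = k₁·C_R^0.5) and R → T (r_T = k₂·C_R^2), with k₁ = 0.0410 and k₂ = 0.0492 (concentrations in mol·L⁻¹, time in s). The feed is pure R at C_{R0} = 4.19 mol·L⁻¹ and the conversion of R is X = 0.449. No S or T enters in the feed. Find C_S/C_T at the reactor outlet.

0.238

Exit C_R = C_{R0}(1−X) = 4.19×0.551 = 2.309 mol·L⁻¹.
Rates in a CSTR are evaluated at the outlet concentration: r_S = 0.0410×2.309^0.5 = 0.06230, r_T = 0.0492×2.309^2 = 0.2622.
Overall selectivity = C_S/C_T = r_Sτ/(r_Tτ) = r_S/r_T = 0.238.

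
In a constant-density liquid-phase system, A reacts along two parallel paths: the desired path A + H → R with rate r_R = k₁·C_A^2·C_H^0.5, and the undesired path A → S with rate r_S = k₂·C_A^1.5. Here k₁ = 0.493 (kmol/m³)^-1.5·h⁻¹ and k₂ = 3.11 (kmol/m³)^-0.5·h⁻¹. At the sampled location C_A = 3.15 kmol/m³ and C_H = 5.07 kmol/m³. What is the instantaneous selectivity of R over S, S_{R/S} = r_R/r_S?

0.633

S_{R/S} = r_R/r_S = (k₁·C_A^2·C_H^0.5)/(k₂·C_A^1.5) = (k₁/k₂)·C_A^0.5·C_H^0.5.
= (0.493×3.150^2×5.070^0.5) / (3.11×3.150^1.5) = 11.01/17.39 = 0.633.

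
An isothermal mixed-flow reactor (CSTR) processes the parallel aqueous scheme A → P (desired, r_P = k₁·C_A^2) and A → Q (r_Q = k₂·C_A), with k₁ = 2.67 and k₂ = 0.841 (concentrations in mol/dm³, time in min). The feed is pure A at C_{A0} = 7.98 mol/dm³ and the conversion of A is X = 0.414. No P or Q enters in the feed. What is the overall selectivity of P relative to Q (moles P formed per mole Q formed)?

14.8

Exit C_A = C_{A0}(1−X) = 7.98×0.586 = 4.676 mol/dm³.
In a CSTR the entire volume is at exit conditions, so r_P = 2.67×4.676^2 = 58.39 and r_Q = 0.841×4.676 = 3.933.
Overall selectivity = C_P/C_Q = r_Pτ/(r_Qτ) = r_P/r_Q = 14.8.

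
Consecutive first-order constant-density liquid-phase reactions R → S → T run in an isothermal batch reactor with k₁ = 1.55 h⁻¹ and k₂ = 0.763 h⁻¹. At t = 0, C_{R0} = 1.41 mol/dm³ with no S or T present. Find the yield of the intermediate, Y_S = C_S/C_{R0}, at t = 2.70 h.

0.221

Solving the coupled first-order balances gives C_S(t) = [k₁/(k₂−k₁)]·C_{R0}·(e^(−k₁t) − e^(−k₂t)).
e^(−k₁t) = e^(−1.55×2.70) = e^(−4.185) = 0.01522; e^(−k₂t) = e^(−2.060) = 0.1274.
C_S = 1.55×1.41/(0.763−1.55) × (0.01522−0.1274) = (-2.777)×(-0.1122) = 0.3116 mol/dm³.
Y_S = C_S/C_{R0} = 0.3116/1.41 = 0.221.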